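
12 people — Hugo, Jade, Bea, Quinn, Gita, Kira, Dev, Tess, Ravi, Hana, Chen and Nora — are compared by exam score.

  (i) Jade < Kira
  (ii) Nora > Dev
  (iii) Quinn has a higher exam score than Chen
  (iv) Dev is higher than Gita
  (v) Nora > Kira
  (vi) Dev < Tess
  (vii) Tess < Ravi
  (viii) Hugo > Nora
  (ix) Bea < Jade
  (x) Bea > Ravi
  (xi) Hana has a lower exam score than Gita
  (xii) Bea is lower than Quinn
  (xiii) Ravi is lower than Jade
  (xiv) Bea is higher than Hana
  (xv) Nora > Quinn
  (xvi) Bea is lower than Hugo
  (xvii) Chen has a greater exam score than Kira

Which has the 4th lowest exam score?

Tess

The consecutive relations fix a unique order: Hana < Gita < Dev < Tess < Ravi < Bea < Jade < Kira < Chen < Quinn < Nora < Hugo.
The 4th smallest is Tess.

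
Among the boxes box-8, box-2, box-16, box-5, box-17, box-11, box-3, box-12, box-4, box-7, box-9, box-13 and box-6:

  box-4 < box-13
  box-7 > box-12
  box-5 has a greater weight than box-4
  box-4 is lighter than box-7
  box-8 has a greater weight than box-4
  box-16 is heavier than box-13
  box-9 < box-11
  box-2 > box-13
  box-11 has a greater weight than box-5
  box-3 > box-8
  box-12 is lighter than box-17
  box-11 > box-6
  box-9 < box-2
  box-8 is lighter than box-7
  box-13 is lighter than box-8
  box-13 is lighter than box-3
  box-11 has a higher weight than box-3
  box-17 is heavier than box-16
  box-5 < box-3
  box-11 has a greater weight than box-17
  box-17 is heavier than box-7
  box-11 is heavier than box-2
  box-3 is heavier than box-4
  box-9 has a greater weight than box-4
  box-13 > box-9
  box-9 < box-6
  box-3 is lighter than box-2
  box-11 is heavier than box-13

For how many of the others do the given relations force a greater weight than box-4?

11

From box-4 the given relations immediately reach box-9, box-13, box-8, box-7, box-5, box-3.
From those, box-16, box-6, box-17, box-2, box-11 — 11 in total.
No other element is forced above box-4 by the given relations, so the count is 11.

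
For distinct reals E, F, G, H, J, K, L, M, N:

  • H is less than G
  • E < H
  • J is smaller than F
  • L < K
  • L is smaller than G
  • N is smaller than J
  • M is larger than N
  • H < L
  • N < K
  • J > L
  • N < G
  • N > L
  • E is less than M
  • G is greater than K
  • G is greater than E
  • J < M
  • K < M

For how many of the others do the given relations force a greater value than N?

From N the given relations immediately reach K, J, G, M.
From those, F — 5 in total.
No other element is forced above N by the given relations, so the count is 5.

5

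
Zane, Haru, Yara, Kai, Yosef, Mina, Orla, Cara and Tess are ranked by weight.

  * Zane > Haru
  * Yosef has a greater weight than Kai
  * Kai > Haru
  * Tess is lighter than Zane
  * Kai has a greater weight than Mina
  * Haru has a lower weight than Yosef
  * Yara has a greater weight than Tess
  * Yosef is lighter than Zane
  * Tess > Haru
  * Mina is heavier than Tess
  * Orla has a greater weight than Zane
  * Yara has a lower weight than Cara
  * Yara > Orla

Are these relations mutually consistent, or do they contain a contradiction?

consistent

The single ordering Haru < Tess < Mina < Kai < Yosef < Zane < Orla < Yara < Cara satisfies every listed relation, so no contradiction arises.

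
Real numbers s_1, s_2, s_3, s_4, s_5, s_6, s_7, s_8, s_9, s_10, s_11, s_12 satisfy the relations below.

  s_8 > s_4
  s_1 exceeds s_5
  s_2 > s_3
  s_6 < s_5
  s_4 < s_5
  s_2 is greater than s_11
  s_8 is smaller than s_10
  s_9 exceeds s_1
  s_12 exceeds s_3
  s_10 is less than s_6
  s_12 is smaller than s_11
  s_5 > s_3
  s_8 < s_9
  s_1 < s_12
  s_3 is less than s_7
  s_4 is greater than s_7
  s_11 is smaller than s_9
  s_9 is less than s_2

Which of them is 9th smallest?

s_12

The consecutive relations fix a unique order: s_3 < s_7 < s_4 < s_8 < s_10 < s_6 < s_5 < s_1 < s_12 < s_11 < s_9 < s_2.
Counting 9 from the smallest end gives s_12.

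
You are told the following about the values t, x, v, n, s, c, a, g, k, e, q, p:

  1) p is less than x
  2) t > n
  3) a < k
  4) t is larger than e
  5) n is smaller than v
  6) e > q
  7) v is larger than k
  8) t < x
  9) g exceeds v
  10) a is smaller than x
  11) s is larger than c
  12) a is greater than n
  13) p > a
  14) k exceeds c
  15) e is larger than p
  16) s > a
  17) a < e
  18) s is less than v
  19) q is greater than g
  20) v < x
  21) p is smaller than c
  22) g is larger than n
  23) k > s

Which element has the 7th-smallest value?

v

The consecutive relations fix a unique order: n < a < p < c < s < k < v < g < q < e < t < x.
Counting 7 from the smallest end gives v.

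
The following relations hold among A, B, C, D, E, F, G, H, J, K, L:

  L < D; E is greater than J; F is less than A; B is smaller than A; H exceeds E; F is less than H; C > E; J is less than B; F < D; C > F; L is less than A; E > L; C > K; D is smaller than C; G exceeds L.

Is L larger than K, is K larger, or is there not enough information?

Following every chain through L: above L we get E, G, D, H, A, C.
K is not reached, and no chain runs the other way from K to L.
So the given relations leave the order of L and K undetermined.

undetermined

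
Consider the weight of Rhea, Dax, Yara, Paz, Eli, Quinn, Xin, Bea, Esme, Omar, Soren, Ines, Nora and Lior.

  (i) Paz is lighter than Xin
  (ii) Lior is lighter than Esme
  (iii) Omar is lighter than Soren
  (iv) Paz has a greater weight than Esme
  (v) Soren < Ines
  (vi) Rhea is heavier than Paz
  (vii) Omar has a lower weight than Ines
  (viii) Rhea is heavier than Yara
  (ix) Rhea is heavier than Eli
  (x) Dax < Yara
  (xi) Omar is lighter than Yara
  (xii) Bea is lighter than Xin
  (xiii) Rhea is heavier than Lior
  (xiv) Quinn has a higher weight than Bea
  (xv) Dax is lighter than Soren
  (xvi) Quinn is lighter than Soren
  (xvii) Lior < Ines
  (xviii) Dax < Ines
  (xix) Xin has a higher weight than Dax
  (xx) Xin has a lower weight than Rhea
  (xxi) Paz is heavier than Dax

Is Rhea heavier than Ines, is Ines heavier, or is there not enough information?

undetermined

Following every chain through Ines: below Ines we get Omar, Lior, Bea, Dax, Quinn, Soren.
Rhea is not reached, and no chain runs the other way from Rhea to Ines.
So the given relations leave the order of Ines and Rhea undetermined.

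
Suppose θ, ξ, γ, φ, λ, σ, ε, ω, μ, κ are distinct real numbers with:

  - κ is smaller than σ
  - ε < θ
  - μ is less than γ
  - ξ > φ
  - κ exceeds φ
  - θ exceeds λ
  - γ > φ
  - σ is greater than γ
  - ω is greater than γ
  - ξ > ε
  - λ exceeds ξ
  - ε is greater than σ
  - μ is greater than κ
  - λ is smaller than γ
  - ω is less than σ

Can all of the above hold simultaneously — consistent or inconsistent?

inconsistent

Chaining the given relations yields γ < ω < σ < ε < ξ < λ, so γ < λ. But one relation states λ < γ. These cannot both hold.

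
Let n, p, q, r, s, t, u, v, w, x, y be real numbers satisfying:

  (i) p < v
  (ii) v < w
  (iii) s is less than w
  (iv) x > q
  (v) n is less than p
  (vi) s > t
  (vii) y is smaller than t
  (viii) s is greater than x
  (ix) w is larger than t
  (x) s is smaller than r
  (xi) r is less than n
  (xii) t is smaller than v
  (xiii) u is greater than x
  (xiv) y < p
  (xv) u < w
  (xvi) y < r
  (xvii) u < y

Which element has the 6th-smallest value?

s

Piecing the relations together gives one ordering: q < x < u < y < t < s < r < n < p < v < w.
Counting 6 from the smallest end gives s.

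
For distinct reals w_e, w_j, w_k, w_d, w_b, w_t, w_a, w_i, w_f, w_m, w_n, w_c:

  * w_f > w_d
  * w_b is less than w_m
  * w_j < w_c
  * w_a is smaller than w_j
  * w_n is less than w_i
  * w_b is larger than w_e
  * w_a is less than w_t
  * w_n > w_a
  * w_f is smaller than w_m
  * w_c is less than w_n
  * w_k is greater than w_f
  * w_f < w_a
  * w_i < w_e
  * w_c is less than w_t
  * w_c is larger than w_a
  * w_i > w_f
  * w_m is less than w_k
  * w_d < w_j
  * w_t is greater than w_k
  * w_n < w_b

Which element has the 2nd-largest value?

w_k

Chaining the given pairs: w_d < w_f < w_a < w_j < w_c < w_n < w_i < w_e < w_b < w_m < w_k < w_t.
The 2nd largest is w_k.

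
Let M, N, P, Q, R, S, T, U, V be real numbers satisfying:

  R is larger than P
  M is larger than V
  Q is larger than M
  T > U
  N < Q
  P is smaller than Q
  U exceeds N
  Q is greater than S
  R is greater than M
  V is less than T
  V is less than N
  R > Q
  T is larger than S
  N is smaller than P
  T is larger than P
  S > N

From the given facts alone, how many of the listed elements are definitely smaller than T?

From T the given relations immediately reach V, U, P, S.
From those, N — 5 in total.
No other element is forced below T by the given relations, so the count is 5.

5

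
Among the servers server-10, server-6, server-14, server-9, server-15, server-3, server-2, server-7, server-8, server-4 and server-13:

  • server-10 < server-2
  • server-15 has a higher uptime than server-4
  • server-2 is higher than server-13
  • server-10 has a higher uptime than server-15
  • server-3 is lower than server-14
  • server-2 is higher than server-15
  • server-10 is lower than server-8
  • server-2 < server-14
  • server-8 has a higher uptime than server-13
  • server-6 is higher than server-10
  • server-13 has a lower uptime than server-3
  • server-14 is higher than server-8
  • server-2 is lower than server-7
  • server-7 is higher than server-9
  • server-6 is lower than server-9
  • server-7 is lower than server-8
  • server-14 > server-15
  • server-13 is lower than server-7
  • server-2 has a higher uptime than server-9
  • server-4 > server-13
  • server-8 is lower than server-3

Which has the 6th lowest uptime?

server-9

Piecing the relations together gives one ordering: server-13 < server-4 < server-15 < server-10 < server-6 < server-9 < server-2 < server-7 < server-8 < server-3 < server-14.
The 6th smallest is server-9.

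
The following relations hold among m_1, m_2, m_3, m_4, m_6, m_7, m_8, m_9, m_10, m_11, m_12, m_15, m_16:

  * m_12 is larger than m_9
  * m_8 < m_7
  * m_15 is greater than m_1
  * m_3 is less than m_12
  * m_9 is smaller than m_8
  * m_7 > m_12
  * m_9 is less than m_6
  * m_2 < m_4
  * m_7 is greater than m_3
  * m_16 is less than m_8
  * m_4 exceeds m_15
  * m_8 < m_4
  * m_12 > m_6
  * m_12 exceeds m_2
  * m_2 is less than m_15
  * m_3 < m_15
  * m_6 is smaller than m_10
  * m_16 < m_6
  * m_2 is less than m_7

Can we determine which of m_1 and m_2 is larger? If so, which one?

Following every chain through m_1: above m_1 we get m_15, m_4.
m_2 is not reached, and no chain runs the other way from m_2 to m_1.
So the given relations leave the order of m_1 and m_2 undetermined.

undetermined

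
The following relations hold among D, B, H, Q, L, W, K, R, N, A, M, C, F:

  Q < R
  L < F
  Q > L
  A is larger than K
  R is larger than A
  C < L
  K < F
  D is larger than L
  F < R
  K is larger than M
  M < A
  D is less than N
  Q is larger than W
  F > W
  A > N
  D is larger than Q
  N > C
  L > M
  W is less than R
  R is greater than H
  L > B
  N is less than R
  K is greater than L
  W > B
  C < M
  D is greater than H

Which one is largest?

Chaining downward from R: directly below it, W, H, Q, N, F, A; then B, C, M, L, K, D.
That covers every other element, and nothing is given above R, so R is the largest.

R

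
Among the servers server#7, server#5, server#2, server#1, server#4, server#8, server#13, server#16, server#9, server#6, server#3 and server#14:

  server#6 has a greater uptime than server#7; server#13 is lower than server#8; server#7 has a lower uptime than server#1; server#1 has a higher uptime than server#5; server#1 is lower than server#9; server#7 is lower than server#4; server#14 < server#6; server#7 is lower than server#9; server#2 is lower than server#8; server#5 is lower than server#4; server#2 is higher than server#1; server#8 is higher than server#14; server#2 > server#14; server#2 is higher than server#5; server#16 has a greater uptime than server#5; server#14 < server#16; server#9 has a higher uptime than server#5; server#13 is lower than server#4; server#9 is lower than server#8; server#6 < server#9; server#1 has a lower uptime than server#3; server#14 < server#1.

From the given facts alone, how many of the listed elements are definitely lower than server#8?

From server#8 the given relations immediately reach server#14, server#13, server#2, server#9.
From those, server#7, server#6, server#5, server#1 — 8 in total.
Nothing else is reachable below server#8; 8 in all.

8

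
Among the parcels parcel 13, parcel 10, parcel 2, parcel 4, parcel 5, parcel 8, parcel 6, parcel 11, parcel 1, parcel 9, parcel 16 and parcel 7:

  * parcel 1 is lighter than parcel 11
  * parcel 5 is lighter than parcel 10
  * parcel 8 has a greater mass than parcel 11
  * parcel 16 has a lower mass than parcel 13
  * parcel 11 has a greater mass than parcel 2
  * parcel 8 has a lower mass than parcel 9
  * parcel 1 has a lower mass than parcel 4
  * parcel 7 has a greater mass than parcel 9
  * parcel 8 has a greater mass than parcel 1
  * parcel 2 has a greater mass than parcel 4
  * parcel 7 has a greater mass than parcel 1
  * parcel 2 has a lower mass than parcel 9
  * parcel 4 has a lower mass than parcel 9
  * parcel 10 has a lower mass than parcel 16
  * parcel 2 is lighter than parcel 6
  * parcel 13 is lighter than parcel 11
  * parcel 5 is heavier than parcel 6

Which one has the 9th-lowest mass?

parcel 11

Piecing the relations together gives one ordering: parcel 1 < parcel 4 < parcel 2 < parcel 6 < parcel 5 < parcel 10 < parcel 16 < parcel 13 < parcel 11 < parcel 8 < parcel 9 < parcel 7.
Counting 9 from the smallest end gives parcel 11.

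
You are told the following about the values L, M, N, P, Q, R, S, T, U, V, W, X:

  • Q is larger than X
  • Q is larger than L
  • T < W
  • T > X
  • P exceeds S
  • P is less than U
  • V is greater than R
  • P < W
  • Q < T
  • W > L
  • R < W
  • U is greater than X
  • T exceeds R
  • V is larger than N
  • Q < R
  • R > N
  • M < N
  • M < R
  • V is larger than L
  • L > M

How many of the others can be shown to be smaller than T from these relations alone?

6

From T the given relations immediately reach X, Q, R.
From those, M, N, L — 6 in total.
Nothing else is reachable below T; 6 in all.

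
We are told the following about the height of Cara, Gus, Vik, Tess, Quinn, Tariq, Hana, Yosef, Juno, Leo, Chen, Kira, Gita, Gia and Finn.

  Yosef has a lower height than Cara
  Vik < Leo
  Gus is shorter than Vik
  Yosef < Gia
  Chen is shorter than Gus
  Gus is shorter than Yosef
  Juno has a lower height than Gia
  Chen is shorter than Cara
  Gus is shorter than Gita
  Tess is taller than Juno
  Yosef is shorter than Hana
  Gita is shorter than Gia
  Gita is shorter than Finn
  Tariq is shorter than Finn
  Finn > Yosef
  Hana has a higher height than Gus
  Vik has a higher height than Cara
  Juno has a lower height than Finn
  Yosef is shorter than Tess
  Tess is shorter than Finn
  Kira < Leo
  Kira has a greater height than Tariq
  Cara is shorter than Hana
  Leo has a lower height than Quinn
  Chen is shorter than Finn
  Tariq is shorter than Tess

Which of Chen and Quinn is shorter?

Chen

The relevant relations are Chen < Gus; Gus < Yosef; Yosef < Cara; Cara < Vik; Vik < Leo; Leo < Quinn.
Together: Chen < Gus < Yosef < Cara < Vik < Leo < Quinn.
So Chen < Quinn; Chen is the shorter of the two.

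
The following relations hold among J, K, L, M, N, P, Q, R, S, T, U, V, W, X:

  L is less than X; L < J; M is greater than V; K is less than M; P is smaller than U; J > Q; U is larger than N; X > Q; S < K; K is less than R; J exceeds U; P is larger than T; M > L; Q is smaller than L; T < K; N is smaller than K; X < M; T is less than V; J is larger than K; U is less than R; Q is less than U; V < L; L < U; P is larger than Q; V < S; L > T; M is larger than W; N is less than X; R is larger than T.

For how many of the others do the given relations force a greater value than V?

Directly above V: S, L, M.
One step further: U, K, X, J (7 so far).
One step further: R (8 so far).
Nothing else is reachable above V; 8 in all.

8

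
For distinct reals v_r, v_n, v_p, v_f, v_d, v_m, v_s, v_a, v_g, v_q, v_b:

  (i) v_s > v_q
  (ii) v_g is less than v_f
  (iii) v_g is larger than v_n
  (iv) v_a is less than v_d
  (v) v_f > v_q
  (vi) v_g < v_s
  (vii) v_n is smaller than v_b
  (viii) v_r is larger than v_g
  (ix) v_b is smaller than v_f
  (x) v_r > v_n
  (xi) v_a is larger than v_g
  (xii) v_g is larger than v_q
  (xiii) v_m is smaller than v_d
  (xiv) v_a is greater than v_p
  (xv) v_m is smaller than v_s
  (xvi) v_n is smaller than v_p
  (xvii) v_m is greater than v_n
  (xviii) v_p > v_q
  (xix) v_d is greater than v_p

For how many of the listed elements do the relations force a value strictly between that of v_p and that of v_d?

1

The relations place v_p below v_d. An element lies strictly between them when it is forced above v_p and also forced below v_d.
Above v_p: {v_a}. Below v_d: {v_q, v_n, v_g, v_m, v_a}.
Intersection: {v_a} — 1.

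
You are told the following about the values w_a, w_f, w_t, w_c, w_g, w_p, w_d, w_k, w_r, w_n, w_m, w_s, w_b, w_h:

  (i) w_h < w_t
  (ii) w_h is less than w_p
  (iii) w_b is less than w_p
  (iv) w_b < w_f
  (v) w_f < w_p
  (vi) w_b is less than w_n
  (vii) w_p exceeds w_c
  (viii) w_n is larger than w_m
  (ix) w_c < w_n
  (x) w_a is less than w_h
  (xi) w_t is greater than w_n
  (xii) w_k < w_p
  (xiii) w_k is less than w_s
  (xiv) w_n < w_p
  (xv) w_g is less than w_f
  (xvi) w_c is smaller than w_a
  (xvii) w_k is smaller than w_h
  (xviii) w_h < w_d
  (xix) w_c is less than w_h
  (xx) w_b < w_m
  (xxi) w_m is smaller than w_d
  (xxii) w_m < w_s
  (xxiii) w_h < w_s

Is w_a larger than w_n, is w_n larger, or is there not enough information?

undetermined

Following every chain through w_a: above w_a we get w_h, w_t, w_s, w_p, w_d; below w_a we get w_c.
w_n is not reached, and no chain runs the other way from w_n to w_a.
So the given relations leave the order of w_a and w_n undetermined.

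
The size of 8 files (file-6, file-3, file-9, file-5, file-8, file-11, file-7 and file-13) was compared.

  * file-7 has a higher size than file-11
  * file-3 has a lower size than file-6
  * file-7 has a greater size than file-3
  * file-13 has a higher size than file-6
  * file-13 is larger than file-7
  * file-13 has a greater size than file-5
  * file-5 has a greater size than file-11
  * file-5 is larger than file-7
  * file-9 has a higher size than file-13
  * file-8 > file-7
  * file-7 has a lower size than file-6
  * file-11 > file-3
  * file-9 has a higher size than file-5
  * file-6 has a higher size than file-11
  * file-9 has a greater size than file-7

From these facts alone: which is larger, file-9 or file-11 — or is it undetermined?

file-9

file-11 < file-7 and file-7 < file-5 give file-11 < file-5.
With file-5 < file-13: file-11 < file-7 < file-5 < file-13.
With file-13 < file-9: file-11 < file-7 < file-5 < file-13 < file-9.
So file-9 is larger.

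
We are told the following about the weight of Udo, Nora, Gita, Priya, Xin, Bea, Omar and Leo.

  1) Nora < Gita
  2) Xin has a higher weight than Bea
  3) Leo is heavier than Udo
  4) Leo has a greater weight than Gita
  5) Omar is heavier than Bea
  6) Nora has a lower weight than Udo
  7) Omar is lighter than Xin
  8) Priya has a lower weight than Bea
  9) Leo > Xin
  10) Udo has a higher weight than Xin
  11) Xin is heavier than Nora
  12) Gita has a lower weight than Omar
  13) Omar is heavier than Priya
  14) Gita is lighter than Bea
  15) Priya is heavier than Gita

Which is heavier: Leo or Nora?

Leo

Nora < Gita and Gita < Bea give Nora < Bea.
Then Bea < Omar extends the chain to Omar.
Then Omar < Xin extends the chain to Xin.
With Xin < Leo: Nora < Gita < Bea < Omar < Xin < Leo.
So Nora < Leo; Leo is the heavier of the two.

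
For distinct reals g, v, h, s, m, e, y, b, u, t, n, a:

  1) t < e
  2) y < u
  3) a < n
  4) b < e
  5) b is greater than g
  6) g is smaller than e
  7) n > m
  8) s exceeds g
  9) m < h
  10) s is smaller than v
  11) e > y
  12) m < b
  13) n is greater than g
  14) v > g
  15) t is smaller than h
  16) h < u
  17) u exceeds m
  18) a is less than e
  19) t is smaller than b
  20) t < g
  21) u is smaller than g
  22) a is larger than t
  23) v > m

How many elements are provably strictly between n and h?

Chaining upward from h reaches: u, g, s, b, v, e.
Chaining downward from n reaches: t, m, a, y, u, g.
Strictly between h and n are those in both lists: u, g — 2 elements.

2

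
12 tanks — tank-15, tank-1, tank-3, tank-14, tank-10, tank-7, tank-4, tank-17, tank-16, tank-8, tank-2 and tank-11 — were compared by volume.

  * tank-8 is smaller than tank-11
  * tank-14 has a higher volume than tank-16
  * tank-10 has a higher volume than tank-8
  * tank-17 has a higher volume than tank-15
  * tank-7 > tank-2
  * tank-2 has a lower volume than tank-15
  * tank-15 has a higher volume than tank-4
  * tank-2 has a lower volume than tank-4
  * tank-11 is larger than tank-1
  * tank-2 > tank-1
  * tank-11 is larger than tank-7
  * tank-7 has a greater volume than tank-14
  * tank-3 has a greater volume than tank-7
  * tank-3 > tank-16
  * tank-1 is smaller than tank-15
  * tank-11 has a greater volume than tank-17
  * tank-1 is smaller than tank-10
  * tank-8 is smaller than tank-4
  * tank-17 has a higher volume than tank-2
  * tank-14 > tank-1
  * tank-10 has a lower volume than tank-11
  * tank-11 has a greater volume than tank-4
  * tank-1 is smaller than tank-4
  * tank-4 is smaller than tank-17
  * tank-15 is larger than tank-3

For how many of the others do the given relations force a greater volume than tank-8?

5

Directly above tank-8: tank-4, tank-10, tank-11.
One step further: tank-15, tank-17 (5 so far).
Nothing else is reachable above tank-8; 5 in all.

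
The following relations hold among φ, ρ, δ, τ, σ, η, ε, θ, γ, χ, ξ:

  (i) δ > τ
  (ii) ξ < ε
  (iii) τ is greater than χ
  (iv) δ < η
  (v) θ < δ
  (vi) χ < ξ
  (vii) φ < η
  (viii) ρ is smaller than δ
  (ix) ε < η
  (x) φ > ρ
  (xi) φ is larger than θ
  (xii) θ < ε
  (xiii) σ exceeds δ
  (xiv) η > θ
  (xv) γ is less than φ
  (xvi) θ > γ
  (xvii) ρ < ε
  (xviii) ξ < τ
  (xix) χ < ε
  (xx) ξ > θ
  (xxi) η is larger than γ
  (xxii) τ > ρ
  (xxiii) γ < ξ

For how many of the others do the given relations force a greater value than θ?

The elements the relations force above θ are ξ, τ, δ, ε, σ, φ, η — no chain reaches any other.
That is 7.

7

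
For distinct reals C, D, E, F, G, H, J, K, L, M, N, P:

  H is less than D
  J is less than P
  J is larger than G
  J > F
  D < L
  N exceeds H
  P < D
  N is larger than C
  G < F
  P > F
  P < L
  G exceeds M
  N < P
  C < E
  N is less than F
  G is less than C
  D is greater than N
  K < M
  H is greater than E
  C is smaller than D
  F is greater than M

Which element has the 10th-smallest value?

Piecing the relations together gives one ordering: K < M < G < C < E < H < N < F < J < P < D < L.
The 10th smallest is P.

P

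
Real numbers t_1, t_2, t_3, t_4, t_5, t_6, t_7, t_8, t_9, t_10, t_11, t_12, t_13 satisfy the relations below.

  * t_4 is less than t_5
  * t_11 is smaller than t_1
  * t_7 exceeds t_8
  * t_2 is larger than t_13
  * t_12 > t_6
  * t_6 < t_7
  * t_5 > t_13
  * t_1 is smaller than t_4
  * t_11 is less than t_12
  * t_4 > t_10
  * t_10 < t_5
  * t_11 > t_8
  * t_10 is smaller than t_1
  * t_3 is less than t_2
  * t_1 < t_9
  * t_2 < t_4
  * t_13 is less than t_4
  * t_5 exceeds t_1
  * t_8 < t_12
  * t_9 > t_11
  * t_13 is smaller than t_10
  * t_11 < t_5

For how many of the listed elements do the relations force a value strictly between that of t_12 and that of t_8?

The relations place t_8 below t_12. An element lies strictly between them when it is forced above t_8 and also forced below t_12.
Above t_8: {t_11, t_1, t_4, t_9, t_5, t_7}. Below t_12: {t_11, t_6}.
Intersection: {t_11} — 1.

1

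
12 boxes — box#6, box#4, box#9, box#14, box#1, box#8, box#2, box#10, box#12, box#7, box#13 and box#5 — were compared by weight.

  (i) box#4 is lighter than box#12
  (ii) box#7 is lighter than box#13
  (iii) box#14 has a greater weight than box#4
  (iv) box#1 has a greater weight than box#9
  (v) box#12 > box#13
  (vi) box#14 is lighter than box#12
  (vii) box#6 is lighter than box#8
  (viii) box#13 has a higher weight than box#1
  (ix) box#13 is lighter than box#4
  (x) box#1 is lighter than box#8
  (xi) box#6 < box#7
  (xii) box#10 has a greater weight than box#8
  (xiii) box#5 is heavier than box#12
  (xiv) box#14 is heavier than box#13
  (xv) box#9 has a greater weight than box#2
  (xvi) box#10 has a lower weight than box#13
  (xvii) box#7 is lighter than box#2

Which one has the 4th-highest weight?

box#4

The consecutive relations fix a unique order: box#6 < box#7 < box#2 < box#9 < box#1 < box#8 < box#10 < box#13 < box#4 < box#14 < box#12 < box#5.
The 4th largest is box#4.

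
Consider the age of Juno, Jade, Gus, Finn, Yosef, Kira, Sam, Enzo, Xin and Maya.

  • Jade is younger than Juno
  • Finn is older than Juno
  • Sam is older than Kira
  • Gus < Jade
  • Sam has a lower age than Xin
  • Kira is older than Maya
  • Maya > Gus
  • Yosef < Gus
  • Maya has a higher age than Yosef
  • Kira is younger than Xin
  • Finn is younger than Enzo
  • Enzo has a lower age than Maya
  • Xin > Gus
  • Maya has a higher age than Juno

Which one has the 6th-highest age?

Finn

Chaining the given pairs: Yosef < Gus < Jade < Juno < Finn < Enzo < Maya < Kira < Sam < Xin.
The 6th largest is Finn.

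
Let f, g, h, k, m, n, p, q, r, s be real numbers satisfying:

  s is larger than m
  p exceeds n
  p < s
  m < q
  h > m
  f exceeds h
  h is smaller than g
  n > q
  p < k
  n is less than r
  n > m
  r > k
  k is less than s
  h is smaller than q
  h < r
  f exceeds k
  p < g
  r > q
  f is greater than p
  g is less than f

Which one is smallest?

m

Chaining upward from m: directly above it, h, q, n, s; then p, g, r, f; then k.
That covers every other element, and nothing is given below m, so m is the smallest.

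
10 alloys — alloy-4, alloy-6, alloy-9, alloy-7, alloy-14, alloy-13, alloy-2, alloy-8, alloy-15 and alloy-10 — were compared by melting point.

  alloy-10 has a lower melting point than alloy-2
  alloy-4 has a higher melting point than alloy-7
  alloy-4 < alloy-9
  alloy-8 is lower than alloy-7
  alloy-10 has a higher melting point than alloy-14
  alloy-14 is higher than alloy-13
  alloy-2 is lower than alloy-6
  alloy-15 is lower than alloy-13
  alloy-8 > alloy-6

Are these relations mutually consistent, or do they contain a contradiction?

The single ordering alloy-15 < alloy-13 < alloy-14 < alloy-10 < alloy-2 < alloy-6 < alloy-8 < alloy-7 < alloy-4 < alloy-9 satisfies every listed relation, so no contradiction arises.

consistent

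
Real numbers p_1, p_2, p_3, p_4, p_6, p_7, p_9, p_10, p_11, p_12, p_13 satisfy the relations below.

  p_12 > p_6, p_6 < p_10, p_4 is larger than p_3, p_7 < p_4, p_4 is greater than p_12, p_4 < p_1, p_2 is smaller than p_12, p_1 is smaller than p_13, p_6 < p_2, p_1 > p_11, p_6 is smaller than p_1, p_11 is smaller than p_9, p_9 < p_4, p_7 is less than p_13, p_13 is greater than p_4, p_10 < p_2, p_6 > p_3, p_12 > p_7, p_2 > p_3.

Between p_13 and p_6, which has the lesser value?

Following the relations from p_6: p_6 < p_10 < p_2 < p_12 < p_4 < p_1 < p_13.
So p_6 < p_13; p_6 is the smaller of the two.

p_6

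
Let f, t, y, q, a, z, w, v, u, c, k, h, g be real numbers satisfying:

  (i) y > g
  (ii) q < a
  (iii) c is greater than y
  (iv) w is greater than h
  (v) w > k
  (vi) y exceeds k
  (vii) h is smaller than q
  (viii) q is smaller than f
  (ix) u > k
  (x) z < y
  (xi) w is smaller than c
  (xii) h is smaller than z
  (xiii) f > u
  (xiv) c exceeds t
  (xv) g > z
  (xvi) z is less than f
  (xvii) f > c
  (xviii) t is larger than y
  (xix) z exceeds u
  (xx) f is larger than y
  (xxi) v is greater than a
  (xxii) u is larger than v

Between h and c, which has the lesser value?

h

The relevant relations are h < q; q < a; a < v; v < u; u < z; z < g; g < y; y < t; t < c.
Together: h < q < a < v < u < z < g < y < t < c.
So h < c; h is the smaller of the two.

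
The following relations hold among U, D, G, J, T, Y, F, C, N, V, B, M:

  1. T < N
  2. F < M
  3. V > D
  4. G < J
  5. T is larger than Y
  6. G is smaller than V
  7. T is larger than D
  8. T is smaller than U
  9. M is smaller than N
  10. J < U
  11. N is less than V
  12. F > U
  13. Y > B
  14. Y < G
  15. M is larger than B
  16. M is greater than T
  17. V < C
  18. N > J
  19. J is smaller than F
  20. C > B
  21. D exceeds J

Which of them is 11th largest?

The consecutive relations fix a unique order: B < Y < G < J < D < T < U < F < M < N < V < C.
The 11th largest is Y.

Y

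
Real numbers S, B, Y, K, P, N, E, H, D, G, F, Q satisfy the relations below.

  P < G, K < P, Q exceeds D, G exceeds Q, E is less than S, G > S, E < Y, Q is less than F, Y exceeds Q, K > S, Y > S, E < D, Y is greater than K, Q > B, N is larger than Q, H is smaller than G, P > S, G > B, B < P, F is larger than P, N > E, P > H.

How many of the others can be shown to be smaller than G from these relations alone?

Directly below G: B, Q, H, S, P.
One step further: E, D, K (8 so far).
Nothing else is reachable below G; 8 in all.

8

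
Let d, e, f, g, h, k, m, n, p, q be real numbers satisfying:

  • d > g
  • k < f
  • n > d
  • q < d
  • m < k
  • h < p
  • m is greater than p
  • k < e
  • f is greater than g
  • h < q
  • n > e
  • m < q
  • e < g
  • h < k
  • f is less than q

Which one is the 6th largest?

e

Chaining the given pairs: h < p < m < k < e < g < f < q < d < n.
The 6th largest is e.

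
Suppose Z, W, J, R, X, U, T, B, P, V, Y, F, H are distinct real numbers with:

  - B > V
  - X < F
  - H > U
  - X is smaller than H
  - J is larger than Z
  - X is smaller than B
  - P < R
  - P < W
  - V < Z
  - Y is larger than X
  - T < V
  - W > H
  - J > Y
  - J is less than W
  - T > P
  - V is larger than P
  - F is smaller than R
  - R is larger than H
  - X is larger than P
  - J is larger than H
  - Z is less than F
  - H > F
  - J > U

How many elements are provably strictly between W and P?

The relations place P below W. An element lies strictly between them when it is forced above P and also forced below W.
Above P: {T, X, Y, V, B, Z, F, H, J, R}. Below W: {T, X, Y, V, Z, F, U, H, J}.
Intersection: {T, X, Y, V, Z, F, H, J} — 8.

8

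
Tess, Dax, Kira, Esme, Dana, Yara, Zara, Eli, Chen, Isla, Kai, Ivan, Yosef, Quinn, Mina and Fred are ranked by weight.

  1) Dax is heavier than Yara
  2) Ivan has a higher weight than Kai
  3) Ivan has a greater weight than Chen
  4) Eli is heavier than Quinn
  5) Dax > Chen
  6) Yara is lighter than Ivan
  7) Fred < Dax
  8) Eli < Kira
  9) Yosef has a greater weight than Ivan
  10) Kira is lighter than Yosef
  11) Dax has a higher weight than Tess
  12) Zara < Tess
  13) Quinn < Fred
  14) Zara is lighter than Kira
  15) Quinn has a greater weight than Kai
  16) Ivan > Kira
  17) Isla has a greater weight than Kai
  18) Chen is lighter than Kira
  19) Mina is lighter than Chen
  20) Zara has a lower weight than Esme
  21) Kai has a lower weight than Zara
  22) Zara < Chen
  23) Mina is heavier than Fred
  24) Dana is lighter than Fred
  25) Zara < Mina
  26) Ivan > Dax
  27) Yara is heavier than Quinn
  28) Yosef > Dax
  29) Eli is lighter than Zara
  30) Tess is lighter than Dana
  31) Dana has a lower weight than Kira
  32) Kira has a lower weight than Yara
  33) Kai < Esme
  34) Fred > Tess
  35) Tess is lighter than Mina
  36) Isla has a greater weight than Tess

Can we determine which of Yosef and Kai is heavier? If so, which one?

Link the given pairs in sequence: Kai < Quinn; Quinn < Eli; Eli < Zara; Zara < Tess; Tess < Dana; Dana < Fred; Fred < Mina; Mina < Chen; Chen < Kira; Kira < Yara; Yara < Dax; Dax < Ivan; Ivan < Yosef.
Together: Kai < Quinn < Eli < Zara < Tess < Dana < Fred < Mina < Chen < Kira < Yara < Dax < Ivan < Yosef.
So Yosef is heavier.

Yosef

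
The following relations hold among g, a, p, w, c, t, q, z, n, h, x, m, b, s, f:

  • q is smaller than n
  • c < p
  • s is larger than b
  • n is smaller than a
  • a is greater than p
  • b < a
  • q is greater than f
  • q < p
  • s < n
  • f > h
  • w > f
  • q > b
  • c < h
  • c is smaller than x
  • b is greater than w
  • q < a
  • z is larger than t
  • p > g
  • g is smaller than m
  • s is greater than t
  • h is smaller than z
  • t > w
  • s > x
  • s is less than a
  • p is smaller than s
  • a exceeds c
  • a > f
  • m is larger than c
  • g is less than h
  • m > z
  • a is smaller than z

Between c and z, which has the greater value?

c < h < f < w < b < q < p < s < n < a < z, by transitivity through h, f, w, b, q, p, s, n, a.
So c < z; z is the larger of the two.

z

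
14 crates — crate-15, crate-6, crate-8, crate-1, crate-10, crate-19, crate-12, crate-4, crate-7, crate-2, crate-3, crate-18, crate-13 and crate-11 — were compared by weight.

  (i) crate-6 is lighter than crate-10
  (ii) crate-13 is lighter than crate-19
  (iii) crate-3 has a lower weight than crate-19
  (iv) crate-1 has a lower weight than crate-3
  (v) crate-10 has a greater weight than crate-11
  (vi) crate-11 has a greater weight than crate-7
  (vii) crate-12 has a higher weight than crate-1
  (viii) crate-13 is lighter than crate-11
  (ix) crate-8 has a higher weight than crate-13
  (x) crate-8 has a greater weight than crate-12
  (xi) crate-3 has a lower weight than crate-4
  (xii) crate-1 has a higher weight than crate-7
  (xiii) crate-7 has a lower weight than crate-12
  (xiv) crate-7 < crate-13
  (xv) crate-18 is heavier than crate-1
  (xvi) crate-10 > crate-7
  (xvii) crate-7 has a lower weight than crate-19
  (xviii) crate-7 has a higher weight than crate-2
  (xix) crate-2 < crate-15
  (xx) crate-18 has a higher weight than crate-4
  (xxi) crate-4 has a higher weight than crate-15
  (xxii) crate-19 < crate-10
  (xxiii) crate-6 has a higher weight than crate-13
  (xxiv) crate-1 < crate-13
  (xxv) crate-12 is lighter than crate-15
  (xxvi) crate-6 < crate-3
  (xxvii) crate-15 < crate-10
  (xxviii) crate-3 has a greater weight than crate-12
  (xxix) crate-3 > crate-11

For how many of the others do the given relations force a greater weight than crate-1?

11

The elements the relations force above crate-1 are crate-13, crate-12, crate-11, crate-6, crate-8, crate-3, crate-19, crate-15, crate-4, crate-10, crate-18 — no chain reaches any other.
That is 11.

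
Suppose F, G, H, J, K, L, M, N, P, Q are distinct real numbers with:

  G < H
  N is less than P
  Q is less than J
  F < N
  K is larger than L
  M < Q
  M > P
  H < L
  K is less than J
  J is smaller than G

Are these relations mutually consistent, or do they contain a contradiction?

Chaining the given relations yields J < G < H < L < K, so J < K. But one relation states K < J. These cannot both hold.

inconsistent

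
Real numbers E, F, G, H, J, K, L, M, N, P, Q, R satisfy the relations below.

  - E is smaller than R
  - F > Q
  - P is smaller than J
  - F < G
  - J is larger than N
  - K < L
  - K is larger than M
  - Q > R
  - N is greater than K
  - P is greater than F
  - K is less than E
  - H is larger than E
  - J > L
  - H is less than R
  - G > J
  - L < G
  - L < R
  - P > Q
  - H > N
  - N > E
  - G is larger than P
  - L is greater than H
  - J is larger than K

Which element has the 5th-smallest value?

H

Piecing the relations together gives one ordering: M < K < E < N < H < L < R < Q < F < P < J < G.
The 5th smallest is H.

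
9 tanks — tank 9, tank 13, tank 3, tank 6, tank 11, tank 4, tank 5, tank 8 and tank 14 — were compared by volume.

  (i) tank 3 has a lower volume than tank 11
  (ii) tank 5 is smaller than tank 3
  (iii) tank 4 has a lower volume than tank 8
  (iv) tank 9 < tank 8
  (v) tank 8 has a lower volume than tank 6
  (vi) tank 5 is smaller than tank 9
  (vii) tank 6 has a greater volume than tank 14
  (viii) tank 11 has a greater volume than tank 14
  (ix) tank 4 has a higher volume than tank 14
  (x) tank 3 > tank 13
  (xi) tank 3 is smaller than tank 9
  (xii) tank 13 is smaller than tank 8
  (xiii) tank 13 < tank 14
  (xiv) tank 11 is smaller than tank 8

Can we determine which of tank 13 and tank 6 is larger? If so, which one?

tank 13 < tank 14 and tank 14 < tank 11 give tank 13 < tank 11.
With tank 11 < tank 8: tank 13 < tank 14 < tank 11 < tank 8.
With tank 8 < tank 6: tank 13 < tank 14 < tank 11 < tank 8 < tank 6.
So tank 6 is larger.

tank 6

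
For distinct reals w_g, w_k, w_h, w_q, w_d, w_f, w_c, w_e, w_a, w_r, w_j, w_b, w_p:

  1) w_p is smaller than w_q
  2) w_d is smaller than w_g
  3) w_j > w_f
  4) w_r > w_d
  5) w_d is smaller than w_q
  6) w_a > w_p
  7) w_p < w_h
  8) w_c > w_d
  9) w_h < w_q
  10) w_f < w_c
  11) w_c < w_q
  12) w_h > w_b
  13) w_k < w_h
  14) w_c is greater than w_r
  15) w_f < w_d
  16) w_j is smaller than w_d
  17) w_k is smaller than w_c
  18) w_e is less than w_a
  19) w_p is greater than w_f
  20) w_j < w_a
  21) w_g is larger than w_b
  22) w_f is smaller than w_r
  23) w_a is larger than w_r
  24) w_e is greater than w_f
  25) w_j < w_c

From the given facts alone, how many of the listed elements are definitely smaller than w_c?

Directly below w_c: w_k, w_f, w_j, w_d, w_r.
Nothing else is reachable below w_c; 5 in all.

5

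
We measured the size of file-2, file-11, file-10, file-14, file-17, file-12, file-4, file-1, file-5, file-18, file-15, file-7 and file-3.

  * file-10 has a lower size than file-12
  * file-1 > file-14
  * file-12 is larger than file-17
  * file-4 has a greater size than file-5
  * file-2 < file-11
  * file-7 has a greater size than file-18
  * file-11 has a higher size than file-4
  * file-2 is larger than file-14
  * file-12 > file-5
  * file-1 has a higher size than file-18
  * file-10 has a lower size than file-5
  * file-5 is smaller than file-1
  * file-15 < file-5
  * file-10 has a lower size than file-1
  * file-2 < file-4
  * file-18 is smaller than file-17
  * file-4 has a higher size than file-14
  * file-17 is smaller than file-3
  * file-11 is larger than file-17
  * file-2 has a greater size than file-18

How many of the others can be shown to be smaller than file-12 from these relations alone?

5

From file-12 the given relations immediately reach file-10, file-5, file-17.
From those, file-18, file-15 — 5 in total.
No other element is forced below file-12 by the given relations, so the count is 5.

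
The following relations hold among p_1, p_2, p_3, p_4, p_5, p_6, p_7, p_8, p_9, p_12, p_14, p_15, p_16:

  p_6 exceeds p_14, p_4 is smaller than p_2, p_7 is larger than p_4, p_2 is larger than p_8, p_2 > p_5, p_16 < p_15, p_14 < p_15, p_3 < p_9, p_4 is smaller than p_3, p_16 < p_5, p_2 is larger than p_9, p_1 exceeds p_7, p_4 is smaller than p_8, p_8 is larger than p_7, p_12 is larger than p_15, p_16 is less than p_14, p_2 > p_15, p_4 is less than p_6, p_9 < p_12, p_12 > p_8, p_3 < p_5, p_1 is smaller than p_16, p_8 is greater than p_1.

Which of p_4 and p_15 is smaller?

p_4 < p_7 and p_7 < p_1 give p_4 < p_1.
With p_1 < p_16: p_4 < p_7 < p_1 < p_16.
With p_16 < p_14: p_4 < p_7 < p_1 < p_16 < p_14.
Then p_14 < p_15 extends the chain to p_15.
So p_4 < p_15; p_4 is the smaller of the two.

p_4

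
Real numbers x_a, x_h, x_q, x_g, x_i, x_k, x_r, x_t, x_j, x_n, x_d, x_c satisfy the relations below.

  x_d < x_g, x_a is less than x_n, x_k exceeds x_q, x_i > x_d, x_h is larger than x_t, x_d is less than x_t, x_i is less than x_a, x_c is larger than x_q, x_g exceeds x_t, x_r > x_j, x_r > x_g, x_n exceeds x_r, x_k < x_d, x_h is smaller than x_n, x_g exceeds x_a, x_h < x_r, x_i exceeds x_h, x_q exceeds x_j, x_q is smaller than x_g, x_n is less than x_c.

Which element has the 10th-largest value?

Chaining the given pairs: x_j < x_q < x_k < x_d < x_t < x_h < x_i < x_a < x_g < x_r < x_n < x_c.
Counting 10 from the largest end gives x_k.

x_k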